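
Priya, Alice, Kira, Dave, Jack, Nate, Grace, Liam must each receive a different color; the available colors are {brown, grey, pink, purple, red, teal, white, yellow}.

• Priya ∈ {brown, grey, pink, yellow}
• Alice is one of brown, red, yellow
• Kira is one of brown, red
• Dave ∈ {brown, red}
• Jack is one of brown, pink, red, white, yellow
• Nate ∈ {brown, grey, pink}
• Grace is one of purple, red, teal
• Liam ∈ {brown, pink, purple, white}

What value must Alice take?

Among the 8 variables, teal fits only Grace (and all 8 values in {brown, grey, pink, purple, red, teal, white, yellow} must be used), so Grace = teal.
Among the 7 still-open variables, purple fits only Liam (and all 7 values in {brown, grey, pink, purple, red, white, yellow} must be used), so Liam = purple.
The 6 still-open variables draw from only 6 values {brown, grey, pink, red, white, yellow}, so each is used; only Jack can be white, hence Jack = white.
Kira and Dave share exactly the 2 values {brown, red}; by pigeonhole those values go to them, so strike brown, red from Priya, Alice, Nate.
So Alice = yellow.

yellow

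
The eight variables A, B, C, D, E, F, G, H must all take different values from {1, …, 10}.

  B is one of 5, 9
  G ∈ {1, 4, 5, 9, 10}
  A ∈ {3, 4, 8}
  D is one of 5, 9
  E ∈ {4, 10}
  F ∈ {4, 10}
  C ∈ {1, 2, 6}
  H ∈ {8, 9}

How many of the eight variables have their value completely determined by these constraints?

B and D between them cover only {5, 9} — a naked pair. Remove those values from G, H.
H's domain is down to {8}, so H = 8. So A can't be 8.
E and F between them cover only {4, 10} — a naked pair. Remove those values from A, G.
A's domain is down to {3}, so A = 3.
G's domain is down to {1}, so G = 1. So C can't be 1.
Determined: A=3, G=1, H=8. The other variables each still have more than one consistent value. That makes 3.

3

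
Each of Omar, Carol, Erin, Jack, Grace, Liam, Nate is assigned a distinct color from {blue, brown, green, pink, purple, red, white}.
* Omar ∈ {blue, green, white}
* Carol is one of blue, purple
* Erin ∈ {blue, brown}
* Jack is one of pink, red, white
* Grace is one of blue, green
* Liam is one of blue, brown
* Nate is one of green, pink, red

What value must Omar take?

white

Among the 7 variables, purple fits only Carol (and all 7 values in {blue, brown, green, pink, purple, red, white} must be used), so Carol = purple.
Erin and Liam share exactly the 2 values {blue, brown}; by pigeonhole those values go to them, so strike blue, brown from Omar, Grace.
Grace has just one choice, so Grace = green. Eliminate green elsewhere: Omar, Nate.
So Omar = white.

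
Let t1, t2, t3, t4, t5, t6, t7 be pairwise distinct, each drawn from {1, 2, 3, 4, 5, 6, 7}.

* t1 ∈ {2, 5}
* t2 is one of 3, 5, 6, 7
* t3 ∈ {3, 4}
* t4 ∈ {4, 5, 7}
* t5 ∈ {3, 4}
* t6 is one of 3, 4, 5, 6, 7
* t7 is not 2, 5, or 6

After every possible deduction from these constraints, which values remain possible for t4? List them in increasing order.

The 7 variables draw from only 7 values {1, 2, 3, 4, 5, 6, 7}, so each is used; only t7 can be 1, hence t7 = 1.
Among the 6 still-open variables, 2 fits only t1 (and all 6 values in {2, 3, 4, 5, 6, 7} must be used), so t1 = 2.
t3 and t5 share exactly the 2 values {3, 4}; by pigeonhole those values go to them, so strike 3, 4 from t2, t4, t6.
No further eliminations apply; t4 can still be any of 5, 7.

5, 7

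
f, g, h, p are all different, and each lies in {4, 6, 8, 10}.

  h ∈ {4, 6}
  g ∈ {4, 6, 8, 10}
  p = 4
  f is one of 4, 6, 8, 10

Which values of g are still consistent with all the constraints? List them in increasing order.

8, 10

p has just one choice, so p = 4. Remove 4 from f, g, h.
h has just one choice, so h = 6. Eliminate 6 elsewhere: f, g.
No further eliminations apply; g can still be any of 8, 10.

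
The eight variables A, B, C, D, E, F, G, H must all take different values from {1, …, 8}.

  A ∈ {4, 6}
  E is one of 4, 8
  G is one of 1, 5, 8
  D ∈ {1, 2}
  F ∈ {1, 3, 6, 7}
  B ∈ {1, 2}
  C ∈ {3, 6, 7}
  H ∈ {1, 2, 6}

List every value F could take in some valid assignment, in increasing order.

The 8 variables draw from only 8 values {1, 2, 3, 4, 5, 6, 7, 8}, so each is used; only G can be 5, hence G = 5.
The 7 still-open variables together cover exactly {1, 2, 3, 4, 6, 7, 8} — 7 values for 7 variables — and 8 appears only in E's list, so E = 8.
The 6 still-open variables together cover exactly {1, 2, 3, 4, 6, 7} — 6 values for 6 variables — and 4 appears only in A's list, so A = 4.
The 2 variables B and D are confined to {1, 2}, which locks those values in; drop them from F, H.
H must be 6 (only option left). Strike 6 from C, F.
No further eliminations apply; F can still be any of 3, 7.

3, 7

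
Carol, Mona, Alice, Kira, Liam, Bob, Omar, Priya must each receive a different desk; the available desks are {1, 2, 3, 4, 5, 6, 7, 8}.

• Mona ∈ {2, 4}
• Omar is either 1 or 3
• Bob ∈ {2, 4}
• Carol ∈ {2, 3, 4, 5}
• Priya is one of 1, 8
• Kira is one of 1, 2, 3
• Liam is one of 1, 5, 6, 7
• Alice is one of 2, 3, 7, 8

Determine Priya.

8

The 8 variables draw from only 8 values {1, 2, 3, 4, 5, 6, 7, 8}, so each is used; only Liam can be 6, hence Liam = 6.
The 7 still-open variables draw from only 7 values {1, 2, 3, 4, 5, 7, 8}, so each is used; only Carol can be 5, hence Carol = 5.
The 6 still-open variables draw from only 6 values {1, 2, 3, 4, 7, 8}, so each is used; only Alice can be 7, hence Alice = 7.
Among the 5 still-open variables, 8 fits only Priya (and all 5 values in {1, 2, 3, 4, 8} must be used), so Priya = 8.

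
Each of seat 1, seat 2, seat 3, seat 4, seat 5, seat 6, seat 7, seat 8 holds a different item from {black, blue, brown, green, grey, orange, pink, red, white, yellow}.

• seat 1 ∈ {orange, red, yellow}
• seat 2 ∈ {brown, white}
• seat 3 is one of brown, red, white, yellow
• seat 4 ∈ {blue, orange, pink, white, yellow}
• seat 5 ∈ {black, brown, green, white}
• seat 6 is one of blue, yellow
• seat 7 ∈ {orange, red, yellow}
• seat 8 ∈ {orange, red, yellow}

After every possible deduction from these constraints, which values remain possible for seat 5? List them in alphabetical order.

black, green

The 3 variables seat 1, seat 7, seat 8 are confined to {orange, red, yellow}, which locks those values in; drop them from seat 3, seat 4, seat 6.
seat 6 has just one choice, so seat 6 = blue. So seat 4 can't be blue.
seat 2 and seat 3 between them cover only {brown, white} — a naked pair. Remove those values from seat 4, seat 5.
seat 4 must be pink (only option left).
No further eliminations apply; seat 5 can still be any of black, green.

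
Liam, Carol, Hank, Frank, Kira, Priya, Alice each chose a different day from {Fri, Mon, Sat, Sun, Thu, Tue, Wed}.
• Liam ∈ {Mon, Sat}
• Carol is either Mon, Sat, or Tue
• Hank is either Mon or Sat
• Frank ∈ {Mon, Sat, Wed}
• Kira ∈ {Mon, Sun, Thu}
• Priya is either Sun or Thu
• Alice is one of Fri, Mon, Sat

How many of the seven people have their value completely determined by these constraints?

The 7 variables together cover exactly {Fri, Mon, Sat, Sun, Thu, Tue, Wed} — 7 values for 7 variables — and Fri appears only in Alice's list, so Alice = Fri.
Among the 6 still-open variables, Tue fits only Carol (and all 6 values in {Mon, Sat, Sun, Thu, Tue, Wed} must be used), so Carol = Tue.
The 5 still-open variables draw from only 5 values {Mon, Sat, Sun, Thu, Wed}, so each is used; only Frank can be Wed, hence Frank = Wed.
The 2 variables Liam and Hank are confined to {Mon, Sat}, which locks those values in; drop them from Kira.
Determined: Carol=Tue, Frank=Wed, Alice=Fri. The other people each still have more than one consistent value. That makes 3.

3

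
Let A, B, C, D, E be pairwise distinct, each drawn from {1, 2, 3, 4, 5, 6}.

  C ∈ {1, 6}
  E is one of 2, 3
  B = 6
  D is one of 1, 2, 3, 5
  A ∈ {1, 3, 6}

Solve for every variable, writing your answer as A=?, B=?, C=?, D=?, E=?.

B must be 6 (only option left). Remove 6 from A, C.
That leaves C = 1. Strike 1 from A, D.
A has just one choice, so A = 3. Remove 3 from D, E.
E must be 2 (only option left). Eliminate 2 elsewhere: D.
D's domain is down to {5}, so D = 5.

A=3, B=6, C=1, D=5, E=2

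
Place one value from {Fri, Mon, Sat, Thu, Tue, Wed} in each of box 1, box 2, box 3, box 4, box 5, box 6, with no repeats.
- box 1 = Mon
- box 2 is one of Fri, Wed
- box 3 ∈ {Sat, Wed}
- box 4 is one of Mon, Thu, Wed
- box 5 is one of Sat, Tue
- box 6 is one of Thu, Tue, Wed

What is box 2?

Fri

box 1 has just one choice, so box 1 = Mon. Strike Mon from box 4.
The 5 still-open variables together cover exactly {Fri, Sat, Thu, Tue, Wed} — 5 values for 5 variables — and Fri appears only in box 2's list, so box 2 = Fri.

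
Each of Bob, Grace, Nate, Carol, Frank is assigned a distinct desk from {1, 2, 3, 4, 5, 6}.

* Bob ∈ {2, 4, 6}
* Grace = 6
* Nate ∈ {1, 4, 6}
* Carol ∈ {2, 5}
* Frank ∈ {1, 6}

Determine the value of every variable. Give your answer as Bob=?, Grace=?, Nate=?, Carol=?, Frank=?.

Bob=2, Grace=6, Nate=4, Carol=5, Frank=1

Grace's domain is down to {6}, so Grace = 6. So Bob, Nate, Frank can't be 6.
Frank has just one choice, so Frank = 1. Remove 1 from Nate.
Nate has just one choice, so Nate = 4. Eliminate 4 elsewhere: Bob.
Bob has just one choice, so Bob = 2. Eliminate 2 elsewhere: Carol.
That leaves Carol = 5.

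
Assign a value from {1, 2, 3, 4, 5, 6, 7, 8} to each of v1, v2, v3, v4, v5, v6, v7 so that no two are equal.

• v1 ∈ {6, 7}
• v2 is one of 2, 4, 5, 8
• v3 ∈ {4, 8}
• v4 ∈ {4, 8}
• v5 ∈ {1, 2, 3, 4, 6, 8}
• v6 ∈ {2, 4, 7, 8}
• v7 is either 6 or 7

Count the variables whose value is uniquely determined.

2

v1 and v7 between them cover only {6, 7} — a naked pair. Remove those values from v5, v6.
v3 and v4 between them cover only {4, 8} — a naked pair. Remove those values from v2, v5, v6.
That leaves v6 = 2. Eliminate 2 elsewhere: v2, v5.
v2's domain is down to {5}, so v2 = 5.
Determined: v2=5, v6=2. The other variables each still have more than one consistent value. That makes 2.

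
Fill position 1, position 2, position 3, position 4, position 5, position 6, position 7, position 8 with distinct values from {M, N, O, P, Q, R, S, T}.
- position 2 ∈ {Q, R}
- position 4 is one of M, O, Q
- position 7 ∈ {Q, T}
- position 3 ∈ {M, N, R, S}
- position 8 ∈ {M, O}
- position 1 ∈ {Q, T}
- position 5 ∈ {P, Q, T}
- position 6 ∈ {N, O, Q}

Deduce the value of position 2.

R

Among the 8 variables, P fits only position 5 (and all 8 values in {M, N, O, P, Q, R, S, T} must be used), so position 5 = P.
The 7 still-open variables draw from only 7 values {M, N, O, Q, R, S, T}, so each is used; only position 3 can be S, hence position 3 = S.
The 6 still-open variables together cover exactly {M, N, O, Q, R, T} — 6 values for 6 variables — and N appears only in position 6's list, so position 6 = N.
The 5 still-open variables draw from only 5 values {M, O, Q, R, T}, so each is used; only position 2 can be R, hence position 2 = R.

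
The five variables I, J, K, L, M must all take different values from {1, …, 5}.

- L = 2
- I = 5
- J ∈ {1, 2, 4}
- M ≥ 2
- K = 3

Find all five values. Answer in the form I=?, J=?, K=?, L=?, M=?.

I has just one choice, so I = 5. Eliminate 5 elsewhere: M.
K has just one choice, so K = 3. Eliminate 3 elsewhere: M.
L must be 2 (only option left). Eliminate 2 elsewhere: J, M.
M's domain is down to {4}, so M = 4. Eliminate 4 elsewhere: J.
J's domain is down to {1}, so J = 1.

I=5, J=1, K=3, L=2, M=4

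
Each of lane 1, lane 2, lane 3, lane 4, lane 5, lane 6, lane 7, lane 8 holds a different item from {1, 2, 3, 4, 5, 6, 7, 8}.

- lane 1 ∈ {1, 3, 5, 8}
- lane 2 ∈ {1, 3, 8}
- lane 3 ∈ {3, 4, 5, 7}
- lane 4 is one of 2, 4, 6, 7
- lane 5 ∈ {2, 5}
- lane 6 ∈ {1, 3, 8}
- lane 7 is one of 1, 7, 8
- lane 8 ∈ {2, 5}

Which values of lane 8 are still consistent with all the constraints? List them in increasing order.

2, 5

Among the 8 variables, 6 fits only lane 4 (and all 8 values in {1, 2, 3, 4, 5, 6, 7, 8} must be used), so lane 4 = 6.
The 7 still-open variables together cover exactly {1, 2, 3, 4, 5, 7, 8} — 7 values for 7 variables — and 4 appears only in lane 3's list, so lane 3 = 4.
The 6 still-open variables together cover exactly {1, 2, 3, 5, 7, 8} — 6 values for 6 variables — and 7 appears only in lane 7's list, so lane 7 = 7.
lane 5 and lane 8 between them cover only {2, 5} — a naked pair. Remove those values from lane 1.
No further eliminations apply; lane 8 can still be any of 2, 5.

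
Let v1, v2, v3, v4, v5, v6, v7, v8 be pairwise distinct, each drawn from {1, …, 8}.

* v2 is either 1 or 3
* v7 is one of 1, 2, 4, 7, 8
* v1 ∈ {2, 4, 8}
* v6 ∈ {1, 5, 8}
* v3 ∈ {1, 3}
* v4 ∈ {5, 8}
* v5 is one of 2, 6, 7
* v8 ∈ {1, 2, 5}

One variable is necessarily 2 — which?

v8

Among the 8 variables, 6 fits only v5 (and all 8 values in {1, 2, 3, 4, 5, 6, 7, 8} must be used), so v5 = 6.
The 7 still-open variables together cover exactly {1, 2, 3, 4, 5, 7, 8} — 7 values for 7 variables — and 7 appears only in v7's list, so v7 = 7.
The 6 still-open variables draw from only 6 values {1, 2, 3, 4, 5, 8}, so each is used; only v1 can be 4, hence v1 = 4.
Among the 5 still-open variables, 2 fits only v8 (and all 5 values in {1, 2, 3, 5, 8} must be used), so v8 = 2.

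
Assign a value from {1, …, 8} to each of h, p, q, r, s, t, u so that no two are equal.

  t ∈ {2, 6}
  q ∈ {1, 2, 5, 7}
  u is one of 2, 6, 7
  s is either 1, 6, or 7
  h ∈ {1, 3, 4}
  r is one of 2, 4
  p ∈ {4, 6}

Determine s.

1

Among the 7 variables, 3 fits only h (and all 7 values in {1, 2, 3, 4, 5, 6, 7} must be used), so h = 3.
The 6 still-open variables together cover exactly {1, 2, 4, 5, 6, 7} — 6 values for 6 variables — and 5 appears only in q's list, so q = 5.
The 5 still-open variables draw from only 5 values {1, 2, 4, 6, 7}, so each is used; only s can be 1, hence s = 1.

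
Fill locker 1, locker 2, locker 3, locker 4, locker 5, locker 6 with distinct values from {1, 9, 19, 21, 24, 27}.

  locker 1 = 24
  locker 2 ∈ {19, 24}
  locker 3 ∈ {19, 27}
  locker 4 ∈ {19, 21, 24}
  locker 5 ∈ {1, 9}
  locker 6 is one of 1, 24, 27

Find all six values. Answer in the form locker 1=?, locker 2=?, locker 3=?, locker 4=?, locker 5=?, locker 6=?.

locker 1's domain is down to {24}, so locker 1 = 24. So locker 2, locker 4, locker 6 can't be 24.
locker 2 has just one choice, so locker 2 = 19. So locker 3, locker 4 can't be 19.
locker 3 has just one choice, so locker 3 = 27. Eliminate 27 elsewhere: locker 6.
locker 4 must be 21 (only option left).
locker 6's domain is down to {1}, so locker 6 = 1. Eliminate 1 elsewhere: locker 5.
locker 5 must be 9 (only option left).

locker 1=24, locker 2=19, locker 3=27, locker 4=21, locker 5=9, locker 6=1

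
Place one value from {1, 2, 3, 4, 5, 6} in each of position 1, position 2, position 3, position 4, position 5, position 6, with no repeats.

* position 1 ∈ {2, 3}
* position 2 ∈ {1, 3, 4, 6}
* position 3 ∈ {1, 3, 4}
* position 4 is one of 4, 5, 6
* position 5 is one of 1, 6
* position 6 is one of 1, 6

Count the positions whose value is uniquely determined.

Among the 6 variables, 2 fits only position 1 (and all 6 values in {1, 2, 3, 4, 5, 6} must be used), so position 1 = 2.
The 5 still-open variables draw from only 5 values {1, 3, 4, 5, 6}, so each is used; only position 4 can be 5, hence position 4 = 5.
position 5 and position 6 share exactly the 2 values {1, 6}; by pigeonhole those values go to them, so strike 1, 6 from position 2, position 3.
Determined: position 1=2, position 4=5. The other positions each still have more than one consistent value. That makes 2.

2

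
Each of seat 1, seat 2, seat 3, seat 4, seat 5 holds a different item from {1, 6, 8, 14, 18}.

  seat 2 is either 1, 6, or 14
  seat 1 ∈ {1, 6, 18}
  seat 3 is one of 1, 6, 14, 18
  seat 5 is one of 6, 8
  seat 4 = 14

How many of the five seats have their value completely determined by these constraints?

2

seat 4's domain is down to {14}, so seat 4 = 14. So seat 2, seat 3 can't be 14.
Among the 4 still-open variables, 8 fits only seat 5 (and all 4 values in {1, 6, 8, 18} must be used), so seat 5 = 8.
Determined: seat 4=14, seat 5=8. The other seats each still have more than one consistent value. That makes 2.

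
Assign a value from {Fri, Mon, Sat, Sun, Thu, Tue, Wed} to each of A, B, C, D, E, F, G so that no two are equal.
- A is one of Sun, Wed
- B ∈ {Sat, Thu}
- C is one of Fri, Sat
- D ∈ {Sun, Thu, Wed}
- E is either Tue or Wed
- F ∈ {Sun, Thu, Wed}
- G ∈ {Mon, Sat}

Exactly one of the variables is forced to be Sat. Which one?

B

The 7 variables draw from only 7 values {Fri, Mon, Sat, Sun, Thu, Tue, Wed}, so each is used; only C can be Fri, hence C = Fri.
Among the 6 still-open variables, Mon fits only G (and all 6 values in {Mon, Sat, Sun, Thu, Tue, Wed} must be used), so G = Mon.
The 5 still-open variables draw from only 5 values {Sat, Sun, Thu, Tue, Wed}, so each is used; only B can be Sat, hence B = Sat.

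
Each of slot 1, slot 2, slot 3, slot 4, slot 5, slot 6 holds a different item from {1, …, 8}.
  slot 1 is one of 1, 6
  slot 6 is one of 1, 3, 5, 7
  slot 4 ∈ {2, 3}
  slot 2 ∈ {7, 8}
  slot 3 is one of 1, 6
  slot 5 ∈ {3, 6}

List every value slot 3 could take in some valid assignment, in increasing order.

1, 6

slot 1 and slot 3 share exactly the 2 values {1, 6}; by pigeonhole those values go to them, so strike 1, 6 from slot 5, slot 6.
slot 5 must be 3 (only option left). Strike 3 from slot 4, slot 6.
slot 4 has just one choice, so slot 4 = 2.
No further eliminations apply; slot 3 can still be any of 1, 6.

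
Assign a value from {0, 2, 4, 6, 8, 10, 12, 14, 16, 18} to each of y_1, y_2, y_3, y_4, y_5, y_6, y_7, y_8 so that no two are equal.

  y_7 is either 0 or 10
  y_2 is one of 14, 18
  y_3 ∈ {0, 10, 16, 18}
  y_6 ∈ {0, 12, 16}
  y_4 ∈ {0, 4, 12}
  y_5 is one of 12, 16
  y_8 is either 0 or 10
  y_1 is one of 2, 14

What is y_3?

Among the 8 variables, 2 fits only y_1 (and all 8 values in {0, 2, 4, 10, 12, 14, 16, 18} must be used), so y_1 = 2.
The 7 still-open variables draw from only 7 values {0, 4, 10, 12, 14, 16, 18}, so each is used; only y_4 can be 4, hence y_4 = 4.
The 6 still-open variables draw from only 6 values {0, 10, 12, 14, 16, 18}, so each is used; only y_2 can be 14, hence y_2 = 14.
Among the 5 still-open variables, 18 fits only y_3 (and all 5 values in {0, 10, 12, 16, 18} must be used), so y_3 = 18.

18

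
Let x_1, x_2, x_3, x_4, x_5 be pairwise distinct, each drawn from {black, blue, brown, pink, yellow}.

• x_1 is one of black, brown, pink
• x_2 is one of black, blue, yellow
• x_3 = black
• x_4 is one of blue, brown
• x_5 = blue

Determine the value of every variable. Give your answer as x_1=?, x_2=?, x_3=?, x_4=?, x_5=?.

x_1=pink, x_2=yellow, x_3=black, x_4=brown, x_5=blue

x_3's domain is down to {black}, so x_3 = black. Eliminate black elsewhere: x_1, x_2.
That leaves x_5 = blue. Eliminate blue elsewhere: x_2, x_4.
x_2 has just one choice, so x_2 = yellow.
x_4 must be brown (only option left). Eliminate brown elsewhere: x_1.
x_1 must be pink (only option left).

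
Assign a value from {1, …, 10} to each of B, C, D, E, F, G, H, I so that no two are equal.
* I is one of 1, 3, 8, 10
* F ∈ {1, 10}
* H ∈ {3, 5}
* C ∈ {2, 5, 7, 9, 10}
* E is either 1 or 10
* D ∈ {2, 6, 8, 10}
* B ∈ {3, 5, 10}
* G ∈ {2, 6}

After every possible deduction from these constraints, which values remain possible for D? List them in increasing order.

E and F share exactly the 2 values {1, 10}; by pigeonhole those values go to them, so strike 1, 10 from B, C, D, I.
B and H between them cover only {3, 5} — a naked pair. Remove those values from C, I.
I's domain is down to {8}, so I = 8. So D can't be 8.
The 2 variables D and G are confined to {2, 6}, which locks those values in; drop them from C.
No further eliminations apply; D can still be any of 2, 6.

2, 6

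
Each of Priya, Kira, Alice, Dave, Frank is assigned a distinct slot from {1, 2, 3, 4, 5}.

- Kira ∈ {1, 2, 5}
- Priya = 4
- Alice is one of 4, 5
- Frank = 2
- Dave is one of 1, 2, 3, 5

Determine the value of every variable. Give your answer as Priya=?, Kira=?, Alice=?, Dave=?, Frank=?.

Priya's domain is down to {4}, so Priya = 4. Eliminate 4 elsewhere: Alice.
Alice must be 5 (only option left). Remove 5 from Kira, Dave.
That leaves Frank = 2. Eliminate 2 elsewhere: Kira, Dave.
Kira must be 1 (only option left). Strike 1 from Dave.
Dave's domain is down to {3}, so Dave = 3.

Priya=4, Kira=1, Alice=5, Dave=3, Frank=2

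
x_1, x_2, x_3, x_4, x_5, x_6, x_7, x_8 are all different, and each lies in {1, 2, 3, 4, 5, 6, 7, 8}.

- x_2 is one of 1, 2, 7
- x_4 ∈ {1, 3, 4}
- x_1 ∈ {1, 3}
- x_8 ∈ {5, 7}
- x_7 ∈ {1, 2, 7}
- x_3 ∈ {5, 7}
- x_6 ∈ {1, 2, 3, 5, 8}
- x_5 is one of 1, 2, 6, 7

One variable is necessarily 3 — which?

The 8 variables together cover exactly {1, 2, 3, 4, 5, 6, 7, 8} — 8 values for 8 variables — and 4 appears only in x_4's list, so x_4 = 4.
The 7 still-open variables draw from only 7 values {1, 2, 3, 5, 6, 7, 8}, so each is used; only x_5 can be 6, hence x_5 = 6.
Among the 6 still-open variables, 8 fits only x_6 (and all 6 values in {1, 2, 3, 5, 7, 8} must be used), so x_6 = 8.
The 5 still-open variables draw from only 5 values {1, 2, 3, 5, 7}, so each is used; only x_1 can be 3, hence x_1 = 3.

x_1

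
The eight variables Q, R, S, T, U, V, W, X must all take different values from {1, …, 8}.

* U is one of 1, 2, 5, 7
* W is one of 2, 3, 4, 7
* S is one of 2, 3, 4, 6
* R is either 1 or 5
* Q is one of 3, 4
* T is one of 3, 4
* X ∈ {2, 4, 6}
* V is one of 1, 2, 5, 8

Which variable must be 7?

The 8 variables together cover exactly {1, 2, 3, 4, 5, 6, 7, 8} — 8 values for 8 variables — and 8 appears only in V's list, so V = 8.
Q and T between them cover only {3, 4} — a naked pair. Remove those values from S, W, X.
S and X share exactly the 2 values {2, 6}; by pigeonhole those values go to them, so strike 2, 6 from U, W.
So 7 goes to W.

W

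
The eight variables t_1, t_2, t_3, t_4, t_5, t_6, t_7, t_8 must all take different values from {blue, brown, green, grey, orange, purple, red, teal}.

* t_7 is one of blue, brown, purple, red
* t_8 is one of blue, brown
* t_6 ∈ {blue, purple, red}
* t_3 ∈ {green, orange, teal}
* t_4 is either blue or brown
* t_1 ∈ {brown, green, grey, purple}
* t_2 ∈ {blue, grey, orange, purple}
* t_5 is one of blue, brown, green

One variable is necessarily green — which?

The 8 variables together cover exactly {blue, brown, green, grey, orange, purple, red, teal} — 8 values for 8 variables — and teal appears only in t_3's list, so t_3 = teal.
The 7 still-open variables together cover exactly {blue, brown, green, grey, orange, purple, red} — 7 values for 7 variables — and orange appears only in t_2's list, so t_2 = orange.
Among the 6 still-open variables, grey fits only t_1 (and all 6 values in {blue, brown, green, grey, purple, red} must be used), so t_1 = grey.
The 5 still-open variables together cover exactly {blue, brown, green, purple, red} — 5 values for 5 variables — and green appears only in t_5's list, so t_5 = green.

t_5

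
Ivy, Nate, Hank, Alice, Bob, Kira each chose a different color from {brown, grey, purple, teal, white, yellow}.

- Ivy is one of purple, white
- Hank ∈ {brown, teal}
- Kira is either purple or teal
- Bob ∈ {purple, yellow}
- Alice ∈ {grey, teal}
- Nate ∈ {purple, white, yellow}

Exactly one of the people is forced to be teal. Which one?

Kira

Among the 6 variables, brown fits only Hank (and all 6 values in {brown, grey, purple, teal, white, yellow} must be used), so Hank = brown.
The 5 still-open variables draw from only 5 values {grey, purple, teal, white, yellow}, so each is used; only Alice can be grey, hence Alice = grey.
The 4 still-open variables draw from only 4 values {purple, teal, white, yellow}, so each is used; only Kira can be teal, hence Kira = teal.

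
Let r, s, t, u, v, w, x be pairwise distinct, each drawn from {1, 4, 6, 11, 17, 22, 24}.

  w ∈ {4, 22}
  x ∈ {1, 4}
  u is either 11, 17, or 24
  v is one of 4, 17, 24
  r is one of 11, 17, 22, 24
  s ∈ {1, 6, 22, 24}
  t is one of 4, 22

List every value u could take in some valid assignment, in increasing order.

11, 17, 24

Among the 7 variables, 6 fits only s (and all 7 values in {1, 4, 6, 11, 17, 22, 24} must be used), so s = 6.
The 6 still-open variables together cover exactly {1, 4, 11, 17, 22, 24} — 6 values for 6 variables — and 1 appears only in x's list, so x = 1.
t and w between them cover only {4, 22} — a naked pair. Remove those values from r, v.
No further eliminations apply; u can still be any of 11, 17, 24.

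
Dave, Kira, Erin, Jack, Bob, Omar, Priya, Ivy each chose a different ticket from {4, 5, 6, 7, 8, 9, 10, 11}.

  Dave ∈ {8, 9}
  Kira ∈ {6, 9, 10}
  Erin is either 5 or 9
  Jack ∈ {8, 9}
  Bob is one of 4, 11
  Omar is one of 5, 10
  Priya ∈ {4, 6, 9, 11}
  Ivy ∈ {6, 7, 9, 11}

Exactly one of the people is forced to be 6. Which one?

The 8 variables draw from only 8 values {4, 5, 6, 7, 8, 9, 10, 11}, so each is used; only Ivy can be 7, hence Ivy = 7.
Dave and Jack between them cover only {8, 9} — a naked pair. Remove those values from Kira, Erin, Priya.
Erin has just one choice, so Erin = 5. Eliminate 5 elsewhere: Omar.
Omar must be 10 (only option left). Remove 10 from Kira.
So 6 goes to Kira.

Kira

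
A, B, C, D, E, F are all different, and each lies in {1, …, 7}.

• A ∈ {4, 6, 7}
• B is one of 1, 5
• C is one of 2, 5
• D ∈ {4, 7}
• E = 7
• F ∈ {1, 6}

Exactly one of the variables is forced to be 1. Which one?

E must be 7 (only option left). Eliminate 7 elsewhere: A, D.
D has just one choice, so D = 4. So A can't be 4.
A has just one choice, so A = 6. Eliminate 6 elsewhere: F.
So 1 goes to F.

F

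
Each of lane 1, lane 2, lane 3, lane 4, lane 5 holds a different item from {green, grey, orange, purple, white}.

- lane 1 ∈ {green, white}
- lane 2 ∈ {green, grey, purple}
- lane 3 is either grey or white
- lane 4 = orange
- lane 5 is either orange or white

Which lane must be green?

lane 1

lane 4 must be orange (only option left). So lane 5 can't be orange.
lane 5's domain is down to {white}, so lane 5 = white. Eliminate white elsewhere: lane 1, lane 3.
So green goes to lane 1.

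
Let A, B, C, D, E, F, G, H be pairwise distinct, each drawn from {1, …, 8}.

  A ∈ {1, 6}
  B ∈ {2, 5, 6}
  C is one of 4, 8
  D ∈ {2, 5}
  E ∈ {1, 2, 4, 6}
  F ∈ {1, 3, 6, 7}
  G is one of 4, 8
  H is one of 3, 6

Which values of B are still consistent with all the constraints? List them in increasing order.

2, 5, 6

The 8 variables draw from only 8 values {1, 2, 3, 4, 5, 6, 7, 8}, so each is used; only F can be 7, hence F = 7.
The 7 still-open variables together cover exactly {1, 2, 3, 4, 5, 6, 8} — 7 values for 7 variables — and 3 appears only in H's list, so H = 3.
The 2 variables C and G are confined to {4, 8}, which locks those values in; drop them from E.
No further eliminations apply; B can still be any of 2, 5, 6.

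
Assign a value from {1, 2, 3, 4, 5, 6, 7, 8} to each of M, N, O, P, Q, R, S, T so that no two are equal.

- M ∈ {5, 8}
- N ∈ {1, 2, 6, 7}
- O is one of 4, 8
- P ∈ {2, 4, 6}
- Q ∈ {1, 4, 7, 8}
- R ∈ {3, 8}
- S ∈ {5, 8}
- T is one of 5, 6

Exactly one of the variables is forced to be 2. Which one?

Among the 8 variables, 3 fits only R (and all 8 values in {1, 2, 3, 4, 5, 6, 7, 8} must be used), so R = 3.
The 2 variables M and S are confined to {5, 8}, which locks those values in; drop them from O, Q, T.
O's domain is down to {4}, so O = 4. Strike 4 from P, Q.
T's domain is down to {6}, so T = 6. So N, P can't be 6.
So 2 goes to P.

P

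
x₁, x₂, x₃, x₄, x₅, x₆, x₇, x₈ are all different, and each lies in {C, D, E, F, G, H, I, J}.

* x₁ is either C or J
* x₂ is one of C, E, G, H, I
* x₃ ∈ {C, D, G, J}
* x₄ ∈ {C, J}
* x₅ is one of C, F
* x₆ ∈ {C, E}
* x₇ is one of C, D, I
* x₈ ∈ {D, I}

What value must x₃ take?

Among the 8 variables, F fits only x₅ (and all 8 values in {C, D, E, F, G, H, I, J} must be used), so x₅ = F.
Among the 7 still-open variables, H fits only x₂ (and all 7 values in {C, D, E, G, H, I, J} must be used), so x₂ = H.
The 6 still-open variables together cover exactly {C, D, E, G, I, J} — 6 values for 6 variables — and E appears only in x₆'s list, so x₆ = E.
Among the 5 still-open variables, G fits only x₃ (and all 5 values in {C, D, G, I, J} must be used), so x₃ = G.

G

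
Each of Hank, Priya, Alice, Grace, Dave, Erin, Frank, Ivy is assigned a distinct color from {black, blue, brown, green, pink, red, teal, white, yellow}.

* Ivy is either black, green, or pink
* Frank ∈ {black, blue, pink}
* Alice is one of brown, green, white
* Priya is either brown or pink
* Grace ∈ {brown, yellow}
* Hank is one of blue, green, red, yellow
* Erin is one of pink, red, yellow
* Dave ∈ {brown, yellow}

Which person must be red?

The 8 variables draw from only 8 values {black, blue, brown, green, pink, red, white, yellow}, so each is used; only Alice can be white, hence Alice = white.
Grace and Dave share exactly the 2 values {brown, yellow}; by pigeonhole those values go to them, so strike brown, yellow from Hank, Priya, Erin.
That leaves Priya = pink. So Erin, Frank, Ivy can't be pink.
So red goes to Erin.

Erin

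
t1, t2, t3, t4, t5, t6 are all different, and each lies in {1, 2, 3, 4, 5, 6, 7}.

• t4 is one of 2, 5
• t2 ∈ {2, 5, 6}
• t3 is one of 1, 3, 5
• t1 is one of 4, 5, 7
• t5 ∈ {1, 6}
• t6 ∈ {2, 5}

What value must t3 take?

3

The 2 variables t4 and t6 are confined to {2, 5}, which locks those values in; drop them from t1, t2, t3.
t2's domain is down to {6}, so t2 = 6. So t5 can't be 6.
t5 must be 1 (only option left). Eliminate 1 elsewhere: t3.
So t3 = 3.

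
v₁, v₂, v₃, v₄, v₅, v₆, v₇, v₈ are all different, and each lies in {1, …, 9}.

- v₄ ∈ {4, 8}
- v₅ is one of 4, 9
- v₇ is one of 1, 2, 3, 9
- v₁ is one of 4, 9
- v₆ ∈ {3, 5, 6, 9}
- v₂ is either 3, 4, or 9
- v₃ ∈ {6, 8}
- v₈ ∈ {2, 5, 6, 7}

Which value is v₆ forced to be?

5

The 2 variables v₁ and v₅ are confined to {4, 9}, which locks those values in; drop them from v₂, v₄, v₆, v₇.
v₂'s domain is down to {3}, so v₂ = 3. So v₆, v₇ can't be 3.
That leaves v₄ = 8. Eliminate 8 elsewhere: v₃.
That leaves v₃ = 6. So v₆, v₈ can't be 6.
So v₆ = 5.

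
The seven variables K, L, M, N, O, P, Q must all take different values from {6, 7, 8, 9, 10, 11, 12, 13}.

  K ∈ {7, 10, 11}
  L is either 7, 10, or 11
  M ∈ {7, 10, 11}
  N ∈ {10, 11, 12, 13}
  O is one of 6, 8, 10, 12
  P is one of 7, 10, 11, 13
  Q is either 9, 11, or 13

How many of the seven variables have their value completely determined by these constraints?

K, L, M share exactly the 3 values {7, 10, 11}; by pigeonhole those values go to them, so strike 7, 10, 11 from N, O, P, Q.
That leaves P = 13. Strike 13 from N, Q.
Q must be 9 (only option left).
That leaves N = 12. So O can't be 12.
Determined: N=12, P=13, Q=9. The other variables each still have more than one consistent value. That makes 3.

3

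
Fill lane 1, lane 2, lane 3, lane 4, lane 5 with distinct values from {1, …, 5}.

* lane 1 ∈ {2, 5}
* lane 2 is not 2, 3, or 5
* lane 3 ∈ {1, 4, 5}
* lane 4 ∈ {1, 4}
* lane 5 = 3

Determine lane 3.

lane 5 has just one choice, so lane 5 = 3.
The 4 still-open variables together cover exactly {1, 2, 4, 5} — 4 values for 4 variables — and 2 appears only in lane 1's list, so lane 1 = 2.
Among the 3 still-open variables, 5 fits only lane 3 (and all 3 values in {1, 4, 5} must be used), so lane 3 = 5.

5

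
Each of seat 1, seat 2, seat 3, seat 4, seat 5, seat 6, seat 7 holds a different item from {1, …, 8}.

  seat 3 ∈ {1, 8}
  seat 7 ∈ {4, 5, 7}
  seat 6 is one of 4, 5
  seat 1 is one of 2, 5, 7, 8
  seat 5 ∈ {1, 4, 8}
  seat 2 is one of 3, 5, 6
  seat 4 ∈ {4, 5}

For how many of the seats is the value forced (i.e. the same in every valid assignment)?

2

seat 4 and seat 6 between them cover only {4, 5} — a naked pair. Remove those values from seat 1, seat 2, seat 5, seat 7.
seat 7 must be 7 (only option left). So seat 1 can't be 7.
seat 3 and seat 5 share exactly the 2 values {1, 8}; by pigeonhole those values go to them, so strike 1, 8 from seat 1.
seat 1 has just one choice, so seat 1 = 2.
Determined: seat 1=2, seat 7=7. The other seats each still have more than one consistent value. That makes 2.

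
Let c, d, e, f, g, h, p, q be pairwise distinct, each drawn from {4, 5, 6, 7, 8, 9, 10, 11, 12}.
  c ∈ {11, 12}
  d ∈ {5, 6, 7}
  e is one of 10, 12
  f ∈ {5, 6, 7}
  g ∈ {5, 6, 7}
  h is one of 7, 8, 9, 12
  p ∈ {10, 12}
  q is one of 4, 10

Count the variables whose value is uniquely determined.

2

The 2 variables e and p are confined to {10, 12}, which locks those values in; drop them from c, h, q.
That leaves c = 11.
q has just one choice, so q = 4.
d, f, g share exactly the 3 values {5, 6, 7}; by pigeonhole those values go to them, so strike 5, 6, 7 from h.
Determined: c=11, q=4. The other variables each still have more than one consistent value. That makes 2.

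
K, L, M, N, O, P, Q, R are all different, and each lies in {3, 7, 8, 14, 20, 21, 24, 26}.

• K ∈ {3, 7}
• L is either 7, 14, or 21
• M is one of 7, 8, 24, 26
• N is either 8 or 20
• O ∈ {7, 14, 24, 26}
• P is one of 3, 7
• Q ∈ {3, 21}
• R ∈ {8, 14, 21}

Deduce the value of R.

8

Among the 8 variables, 20 fits only N (and all 8 values in {3, 7, 8, 14, 20, 21, 24, 26} must be used), so N = 20.
The 2 variables K and P are confined to {3, 7}, which locks those values in; drop them from L, M, O, Q.
That leaves Q = 21. Eliminate 21 elsewhere: L, R.
That leaves L = 14. Remove 14 from O, R.
So R = 8.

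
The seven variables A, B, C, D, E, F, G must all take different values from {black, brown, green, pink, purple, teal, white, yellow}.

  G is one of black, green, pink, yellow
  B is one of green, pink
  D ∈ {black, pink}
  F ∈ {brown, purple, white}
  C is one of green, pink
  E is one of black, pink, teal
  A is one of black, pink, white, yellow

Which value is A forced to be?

The 2 variables B and C are confined to {green, pink}, which locks those values in; drop them from A, D, E, G.
D has just one choice, so D = black. Remove black from A, E, G.
E's domain is down to {teal}, so E = teal.
That leaves G = yellow. So A can't be yellow.
So A = white.

white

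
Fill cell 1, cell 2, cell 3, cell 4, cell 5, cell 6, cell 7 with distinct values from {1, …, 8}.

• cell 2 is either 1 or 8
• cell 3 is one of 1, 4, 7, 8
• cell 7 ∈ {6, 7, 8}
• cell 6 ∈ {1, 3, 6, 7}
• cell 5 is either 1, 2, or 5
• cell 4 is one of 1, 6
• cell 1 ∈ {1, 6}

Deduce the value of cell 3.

4

cell 1 and cell 4 between them cover only {1, 6} — a naked pair. Remove those values from cell 2, cell 3, cell 5, cell 6, cell 7.
cell 2 must be 8 (only option left). Strike 8 from cell 3, cell 7.
cell 7 must be 7 (only option left). So cell 3, cell 6 can't be 7.
So cell 3 = 4.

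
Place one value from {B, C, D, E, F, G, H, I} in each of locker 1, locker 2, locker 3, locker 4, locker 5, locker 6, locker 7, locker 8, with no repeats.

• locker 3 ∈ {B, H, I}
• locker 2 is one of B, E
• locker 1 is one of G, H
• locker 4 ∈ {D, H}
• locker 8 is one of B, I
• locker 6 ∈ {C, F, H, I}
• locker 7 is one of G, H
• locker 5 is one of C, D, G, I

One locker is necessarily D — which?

locker 4

The 8 variables draw from only 8 values {B, C, D, E, F, G, H, I}, so each is used; only locker 2 can be E, hence locker 2 = E.
Among the 7 still-open variables, F fits only locker 6 (and all 7 values in {B, C, D, F, G, H, I} must be used), so locker 6 = F.
The 6 still-open variables draw from only 6 values {B, C, D, G, H, I}, so each is used; only locker 5 can be C, hence locker 5 = C.
The 5 still-open variables draw from only 5 values {B, D, G, H, I}, so each is used; only locker 4 can be D, hence locker 4 = D.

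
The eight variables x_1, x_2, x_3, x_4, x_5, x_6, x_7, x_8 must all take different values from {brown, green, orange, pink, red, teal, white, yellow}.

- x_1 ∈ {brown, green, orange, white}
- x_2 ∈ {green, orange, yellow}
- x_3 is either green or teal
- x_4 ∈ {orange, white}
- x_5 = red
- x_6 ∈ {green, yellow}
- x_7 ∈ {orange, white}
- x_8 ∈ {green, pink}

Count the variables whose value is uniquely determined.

x_5 has just one choice, so x_5 = red.
Among the 7 still-open variables, brown fits only x_1 (and all 7 values in {brown, green, orange, pink, teal, white, yellow} must be used), so x_1 = brown.
The 6 still-open variables draw from only 6 values {green, orange, pink, teal, white, yellow}, so each is used; only x_8 can be pink, hence x_8 = pink.
Among the 5 still-open variables, teal fits only x_3 (and all 5 values in {green, orange, teal, white, yellow} must be used), so x_3 = teal.
x_4 and x_7 between them cover only {orange, white} — a naked pair. Remove those values from x_2.
Determined: x_1=brown, x_3=teal, x_5=red, x_8=pink. The other variables each still have more than one consistent value. That makes 4.

4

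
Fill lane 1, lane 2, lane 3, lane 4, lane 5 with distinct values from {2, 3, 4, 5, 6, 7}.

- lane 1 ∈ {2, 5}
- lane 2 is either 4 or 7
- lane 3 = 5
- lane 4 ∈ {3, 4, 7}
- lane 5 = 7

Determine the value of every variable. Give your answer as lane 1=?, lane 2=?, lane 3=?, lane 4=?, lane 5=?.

lane 1=2, lane 2=4, lane 3=5, lane 4=3, lane 5=7

lane 3 has just one choice, so lane 3 = 5. Strike 5 from lane 1.
lane 5 must be 7 (only option left). Remove 7 from lane 2, lane 4.
lane 1's domain is down to {2}, so lane 1 = 2.
lane 2 must be 4 (only option left). Strike 4 from lane 4.
lane 4's domain is down to {3}, so lane 4 = 3.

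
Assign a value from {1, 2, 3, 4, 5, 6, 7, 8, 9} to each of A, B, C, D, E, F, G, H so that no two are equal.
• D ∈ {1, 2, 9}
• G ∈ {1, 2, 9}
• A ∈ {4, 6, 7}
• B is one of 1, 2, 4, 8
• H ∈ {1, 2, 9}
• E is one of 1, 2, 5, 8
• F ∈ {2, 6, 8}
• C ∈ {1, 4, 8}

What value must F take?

6

Among the 8 variables, 5 fits only E (and all 8 values in {1, 2, 4, 5, 6, 7, 8, 9} must be used), so E = 5.
The 7 still-open variables draw from only 7 values {1, 2, 4, 6, 7, 8, 9}, so each is used; only A can be 7, hence A = 7.
The 6 still-open variables together cover exactly {1, 2, 4, 6, 8, 9} — 6 values for 6 variables — and 6 appears only in F's list, so F = 6.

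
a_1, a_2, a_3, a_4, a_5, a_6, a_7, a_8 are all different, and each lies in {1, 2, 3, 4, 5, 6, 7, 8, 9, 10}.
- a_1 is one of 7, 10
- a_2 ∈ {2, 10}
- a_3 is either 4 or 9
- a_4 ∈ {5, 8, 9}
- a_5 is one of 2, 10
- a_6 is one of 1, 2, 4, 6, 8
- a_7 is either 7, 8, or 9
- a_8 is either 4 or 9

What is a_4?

a_2 and a_5 share exactly the 2 values {2, 10}; by pigeonhole those values go to them, so strike 2, 10 from a_1, a_6.
a_1 has just one choice, so a_1 = 7. Remove 7 from a_7.
a_3 and a_8 between them cover only {4, 9} — a naked pair. Remove those values from a_4, a_6, a_7.
a_7 has just one choice, so a_7 = 8. Remove 8 from a_4, a_6.
So a_4 = 5.

5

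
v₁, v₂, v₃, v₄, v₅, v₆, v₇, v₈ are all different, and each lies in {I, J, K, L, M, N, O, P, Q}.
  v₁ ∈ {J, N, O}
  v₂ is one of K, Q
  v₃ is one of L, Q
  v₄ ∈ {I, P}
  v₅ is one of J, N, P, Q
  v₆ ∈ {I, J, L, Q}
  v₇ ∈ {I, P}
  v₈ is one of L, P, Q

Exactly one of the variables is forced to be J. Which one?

v₆

Among the 8 variables, K fits only v₂ (and all 8 values in {I, J, K, L, N, O, P, Q} must be used), so v₂ = K.
Among the 7 still-open variables, O fits only v₁ (and all 7 values in {I, J, L, N, O, P, Q} must be used), so v₁ = O.
Among the 6 still-open variables, N fits only v₅ (and all 6 values in {I, J, L, N, P, Q} must be used), so v₅ = N.
The 5 still-open variables draw from only 5 values {I, J, L, P, Q}, so each is used; only v₆ can be J, hence v₆ = J.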